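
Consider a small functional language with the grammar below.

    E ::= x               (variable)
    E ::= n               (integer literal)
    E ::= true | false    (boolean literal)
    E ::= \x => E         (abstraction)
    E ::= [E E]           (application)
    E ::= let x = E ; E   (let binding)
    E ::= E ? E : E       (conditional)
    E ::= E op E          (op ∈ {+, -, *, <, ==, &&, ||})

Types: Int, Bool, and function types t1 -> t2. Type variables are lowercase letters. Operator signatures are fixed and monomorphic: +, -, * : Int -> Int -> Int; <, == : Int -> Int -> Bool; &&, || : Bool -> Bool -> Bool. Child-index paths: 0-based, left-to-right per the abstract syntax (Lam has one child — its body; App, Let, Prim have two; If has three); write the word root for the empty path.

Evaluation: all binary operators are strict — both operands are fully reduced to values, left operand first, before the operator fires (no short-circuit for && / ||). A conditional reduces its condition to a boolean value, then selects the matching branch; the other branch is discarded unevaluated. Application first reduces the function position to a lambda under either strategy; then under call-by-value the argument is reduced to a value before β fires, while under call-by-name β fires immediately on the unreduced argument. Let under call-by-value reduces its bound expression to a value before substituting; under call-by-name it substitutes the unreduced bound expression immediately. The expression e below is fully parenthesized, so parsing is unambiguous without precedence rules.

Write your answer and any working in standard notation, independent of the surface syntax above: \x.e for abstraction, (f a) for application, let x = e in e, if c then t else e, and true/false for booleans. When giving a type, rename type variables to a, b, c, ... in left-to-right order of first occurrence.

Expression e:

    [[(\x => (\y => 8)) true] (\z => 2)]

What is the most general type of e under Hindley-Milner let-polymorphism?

Answer: Int

Working:
\y._ : b -> Int
\x._ : a -> b -> Int
  unify a -> b -> Int ~ Bool -> c
  unify a ~ Bool
  unify b -> Int ~ c
_ _ : b -> Int
\z._ : d -> Int
  unify b -> Int ~ (d -> Int) -> e
  unify b ~ d -> Int
  unify Int ~ e
_ _ : Int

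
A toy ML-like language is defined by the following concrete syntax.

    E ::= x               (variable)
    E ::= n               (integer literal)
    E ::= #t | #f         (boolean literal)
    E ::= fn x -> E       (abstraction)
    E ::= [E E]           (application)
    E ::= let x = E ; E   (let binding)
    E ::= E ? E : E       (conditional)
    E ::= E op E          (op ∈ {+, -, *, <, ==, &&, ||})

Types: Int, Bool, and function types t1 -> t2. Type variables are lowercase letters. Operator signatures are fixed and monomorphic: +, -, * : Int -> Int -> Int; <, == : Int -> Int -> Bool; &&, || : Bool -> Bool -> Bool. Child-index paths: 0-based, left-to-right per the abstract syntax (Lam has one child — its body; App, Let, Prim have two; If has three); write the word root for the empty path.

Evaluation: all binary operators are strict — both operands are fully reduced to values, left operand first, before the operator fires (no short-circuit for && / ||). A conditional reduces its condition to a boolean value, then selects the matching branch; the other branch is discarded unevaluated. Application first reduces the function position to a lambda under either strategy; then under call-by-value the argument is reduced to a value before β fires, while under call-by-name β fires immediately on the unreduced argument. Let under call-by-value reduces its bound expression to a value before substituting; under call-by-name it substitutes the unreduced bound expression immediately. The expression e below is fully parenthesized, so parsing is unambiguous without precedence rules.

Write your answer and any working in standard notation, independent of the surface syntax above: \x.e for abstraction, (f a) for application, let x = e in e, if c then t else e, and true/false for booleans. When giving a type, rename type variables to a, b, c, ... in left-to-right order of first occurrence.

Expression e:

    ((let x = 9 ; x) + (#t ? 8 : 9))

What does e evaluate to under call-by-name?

Trace:
step 0: ((let x = 9 in x) + (if true then 8 else 9))
step 1: [let@0] (9 + (if true then 8 else 9))
step 2: [if@1] (9 + 8)
step 3: [delta@root] 17

Answer: 17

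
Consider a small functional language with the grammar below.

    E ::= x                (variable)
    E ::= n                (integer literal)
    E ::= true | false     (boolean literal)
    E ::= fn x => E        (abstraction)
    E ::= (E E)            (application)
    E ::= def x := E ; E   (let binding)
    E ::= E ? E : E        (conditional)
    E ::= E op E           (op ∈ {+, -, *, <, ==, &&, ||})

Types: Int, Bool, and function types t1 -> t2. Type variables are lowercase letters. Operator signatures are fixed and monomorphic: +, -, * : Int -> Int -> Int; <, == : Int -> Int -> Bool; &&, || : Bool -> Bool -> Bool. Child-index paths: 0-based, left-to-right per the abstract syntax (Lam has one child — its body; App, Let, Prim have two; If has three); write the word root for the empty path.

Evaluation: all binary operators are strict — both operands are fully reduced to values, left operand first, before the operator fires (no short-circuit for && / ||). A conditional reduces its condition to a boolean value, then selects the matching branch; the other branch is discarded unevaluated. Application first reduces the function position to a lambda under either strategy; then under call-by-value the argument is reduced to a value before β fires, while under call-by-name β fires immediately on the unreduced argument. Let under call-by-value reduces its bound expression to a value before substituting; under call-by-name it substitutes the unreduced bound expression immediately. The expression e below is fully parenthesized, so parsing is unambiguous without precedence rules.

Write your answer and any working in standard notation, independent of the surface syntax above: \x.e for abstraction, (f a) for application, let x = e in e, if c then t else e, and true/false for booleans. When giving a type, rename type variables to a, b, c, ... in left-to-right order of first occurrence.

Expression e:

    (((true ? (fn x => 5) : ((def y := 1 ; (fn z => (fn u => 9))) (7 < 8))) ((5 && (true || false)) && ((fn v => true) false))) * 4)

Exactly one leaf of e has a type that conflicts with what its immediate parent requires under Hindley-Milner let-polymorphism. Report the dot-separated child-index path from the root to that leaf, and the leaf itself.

Answer: 0.1.0.0 : 5

Trace:
  unify Bool ~ Bool
\x._ : a -> Int
let y : Int
\u._ : c -> Int
\z._ : b -> c -> Int
  unify Int ~ Int
  unify Int ~ Int
  unify b -> c -> Int ~ Bool -> d
  unify b ~ Bool
  unify c -> Int ~ d
_ _ : c -> Int
  unify a -> Int ~ c -> Int
  unify a ~ c
  unify Int ~ Int
  unify Int ~ Bool
  FAIL: mismatch Int ~ Bool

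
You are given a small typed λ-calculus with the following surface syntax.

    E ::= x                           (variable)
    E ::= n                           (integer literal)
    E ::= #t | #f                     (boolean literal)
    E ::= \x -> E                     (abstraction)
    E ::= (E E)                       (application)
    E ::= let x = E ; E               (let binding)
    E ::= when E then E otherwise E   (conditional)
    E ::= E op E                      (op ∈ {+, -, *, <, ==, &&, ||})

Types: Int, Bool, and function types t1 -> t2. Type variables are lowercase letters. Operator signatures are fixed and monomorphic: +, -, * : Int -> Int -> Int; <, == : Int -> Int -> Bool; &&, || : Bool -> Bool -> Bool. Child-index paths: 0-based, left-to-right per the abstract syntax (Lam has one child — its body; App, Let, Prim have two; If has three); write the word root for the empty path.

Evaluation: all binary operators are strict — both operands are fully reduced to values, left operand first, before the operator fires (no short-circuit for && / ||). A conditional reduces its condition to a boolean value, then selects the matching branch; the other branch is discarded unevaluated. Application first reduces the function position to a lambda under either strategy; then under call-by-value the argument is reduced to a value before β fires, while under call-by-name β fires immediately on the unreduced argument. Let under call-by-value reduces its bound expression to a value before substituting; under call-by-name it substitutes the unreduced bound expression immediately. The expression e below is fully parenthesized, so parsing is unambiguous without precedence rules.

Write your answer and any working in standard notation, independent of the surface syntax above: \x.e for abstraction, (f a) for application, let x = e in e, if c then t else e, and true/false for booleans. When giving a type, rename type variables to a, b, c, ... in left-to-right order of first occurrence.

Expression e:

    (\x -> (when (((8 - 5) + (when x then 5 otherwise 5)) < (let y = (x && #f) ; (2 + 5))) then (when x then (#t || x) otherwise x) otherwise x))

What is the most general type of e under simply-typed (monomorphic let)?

Working:
  unify Int ~ Int
  unify Int ~ Int
  unify Int ~ Int
x : a
  unify a ~ Bool
  unify Int ~ Int
  unify Int ~ Int
  unify Int ~ Int
x : Bool
  unify Bool ~ Bool
  unify Bool ~ Bool
let y : Bool
  unify Int ~ Int
  unify Int ~ Int
  unify Int ~ Int
  unify Bool ~ Bool
x : Bool
  unify Bool ~ Bool
  unify Bool ~ Bool
x : Bool
  unify Bool ~ Bool
x : Bool
  unify Bool ~ Bool
x : Bool
  unify Bool ~ Bool
\x._ : Bool -> Bool

Answer: Bool -> Bool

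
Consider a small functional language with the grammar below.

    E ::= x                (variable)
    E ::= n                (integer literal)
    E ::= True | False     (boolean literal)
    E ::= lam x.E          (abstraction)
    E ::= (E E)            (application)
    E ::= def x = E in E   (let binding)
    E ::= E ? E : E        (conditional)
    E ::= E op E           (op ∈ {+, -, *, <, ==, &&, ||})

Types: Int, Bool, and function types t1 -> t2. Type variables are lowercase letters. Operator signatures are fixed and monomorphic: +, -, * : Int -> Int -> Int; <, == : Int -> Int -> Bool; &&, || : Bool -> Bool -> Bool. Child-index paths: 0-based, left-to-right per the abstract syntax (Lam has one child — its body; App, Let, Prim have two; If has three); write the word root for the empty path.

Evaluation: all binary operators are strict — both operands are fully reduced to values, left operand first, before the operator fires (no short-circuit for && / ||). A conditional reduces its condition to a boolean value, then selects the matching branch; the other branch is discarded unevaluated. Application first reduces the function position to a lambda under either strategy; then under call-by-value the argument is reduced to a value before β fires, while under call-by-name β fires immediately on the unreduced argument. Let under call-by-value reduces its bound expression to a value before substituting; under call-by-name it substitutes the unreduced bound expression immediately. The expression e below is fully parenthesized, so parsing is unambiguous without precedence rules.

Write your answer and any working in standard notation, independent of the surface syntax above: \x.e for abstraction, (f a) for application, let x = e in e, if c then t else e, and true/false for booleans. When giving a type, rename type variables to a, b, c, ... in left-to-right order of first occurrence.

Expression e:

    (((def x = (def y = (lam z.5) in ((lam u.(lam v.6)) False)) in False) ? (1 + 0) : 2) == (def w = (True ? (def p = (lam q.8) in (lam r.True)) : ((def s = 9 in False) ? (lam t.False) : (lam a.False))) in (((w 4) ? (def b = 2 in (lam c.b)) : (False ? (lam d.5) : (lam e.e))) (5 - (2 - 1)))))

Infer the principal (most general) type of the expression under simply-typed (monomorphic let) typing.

Answer: Bool

Trace:
\z._ : a -> Int
let y : a -> Int
\v._ : c -> Int
\u._ : b -> c -> Int
  unify b -> c -> Int ~ Bool -> d
  unify b ~ Bool
  unify c -> Int ~ d
_ _ : c -> Int
let x : c -> Int
  unify Bool ~ Bool
  unify Int ~ Int
  unify Int ~ Int
  unify Int ~ Int
  unify Int ~ Int
  unify Bool ~ Bool
\q._ : e -> Int
let p : e -> Int
\r._ : f -> Bool
let s : Int
  unify Bool ~ Bool
\t._ : g -> Bool
\a._ : h -> Bool
  unify g -> Bool ~ h -> Bool
  unify g ~ h
  unify Bool ~ Bool
  unify f -> Bool ~ h -> Bool
  unify f ~ h
  unify Bool ~ Bool
let w : h -> Bool
w : h -> Bool
  unify h -> Bool ~ Int -> i
  unify h ~ Int
  unify Bool ~ i
_ _ : Bool
  unify Bool ~ Bool
let b : Int
b : Int
\c._ : j -> Int
  unify Bool ~ Bool
\d._ : k -> Int
e : l
\e._ : l -> l
  unify k -> Int ~ l -> l
  unify k ~ l
  unify Int ~ l
  unify j -> Int ~ Int -> Int
  unify j ~ Int
  unify Int ~ Int
  unify Int ~ Int
  unify Int ~ Int
  unify Int ~ Int
  unify Int ~ Int
  unify Int -> Int ~ Int -> m
  unify Int ~ Int
  unify Int ~ m
_ _ : Int
  unify Int ~ Int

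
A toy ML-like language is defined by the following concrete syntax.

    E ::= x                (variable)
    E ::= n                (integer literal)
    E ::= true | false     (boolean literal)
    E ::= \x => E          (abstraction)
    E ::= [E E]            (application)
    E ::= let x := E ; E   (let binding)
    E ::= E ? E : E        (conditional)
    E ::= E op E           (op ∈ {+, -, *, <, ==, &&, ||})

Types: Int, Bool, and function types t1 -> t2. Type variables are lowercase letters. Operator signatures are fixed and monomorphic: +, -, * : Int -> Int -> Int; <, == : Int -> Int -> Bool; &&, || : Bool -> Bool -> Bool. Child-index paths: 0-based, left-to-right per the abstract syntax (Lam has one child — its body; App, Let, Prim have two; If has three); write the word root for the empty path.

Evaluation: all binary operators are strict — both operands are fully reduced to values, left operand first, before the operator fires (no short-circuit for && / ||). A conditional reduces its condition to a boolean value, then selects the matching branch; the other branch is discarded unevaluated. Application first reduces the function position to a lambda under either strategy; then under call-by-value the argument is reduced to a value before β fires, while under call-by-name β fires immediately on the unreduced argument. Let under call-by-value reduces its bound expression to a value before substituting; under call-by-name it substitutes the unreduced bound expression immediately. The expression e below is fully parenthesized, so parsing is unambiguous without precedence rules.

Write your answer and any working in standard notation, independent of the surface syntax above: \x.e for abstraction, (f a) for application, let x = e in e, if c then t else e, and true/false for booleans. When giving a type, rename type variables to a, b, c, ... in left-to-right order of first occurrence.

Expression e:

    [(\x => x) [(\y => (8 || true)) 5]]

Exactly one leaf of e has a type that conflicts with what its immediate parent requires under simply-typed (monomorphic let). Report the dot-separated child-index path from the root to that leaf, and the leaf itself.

Answer: 1.0.0.0 : 8

Working:
x : a
\x._ : a -> a
  unify Int ~ Bool
  FAIL: mismatch Int ~ Bool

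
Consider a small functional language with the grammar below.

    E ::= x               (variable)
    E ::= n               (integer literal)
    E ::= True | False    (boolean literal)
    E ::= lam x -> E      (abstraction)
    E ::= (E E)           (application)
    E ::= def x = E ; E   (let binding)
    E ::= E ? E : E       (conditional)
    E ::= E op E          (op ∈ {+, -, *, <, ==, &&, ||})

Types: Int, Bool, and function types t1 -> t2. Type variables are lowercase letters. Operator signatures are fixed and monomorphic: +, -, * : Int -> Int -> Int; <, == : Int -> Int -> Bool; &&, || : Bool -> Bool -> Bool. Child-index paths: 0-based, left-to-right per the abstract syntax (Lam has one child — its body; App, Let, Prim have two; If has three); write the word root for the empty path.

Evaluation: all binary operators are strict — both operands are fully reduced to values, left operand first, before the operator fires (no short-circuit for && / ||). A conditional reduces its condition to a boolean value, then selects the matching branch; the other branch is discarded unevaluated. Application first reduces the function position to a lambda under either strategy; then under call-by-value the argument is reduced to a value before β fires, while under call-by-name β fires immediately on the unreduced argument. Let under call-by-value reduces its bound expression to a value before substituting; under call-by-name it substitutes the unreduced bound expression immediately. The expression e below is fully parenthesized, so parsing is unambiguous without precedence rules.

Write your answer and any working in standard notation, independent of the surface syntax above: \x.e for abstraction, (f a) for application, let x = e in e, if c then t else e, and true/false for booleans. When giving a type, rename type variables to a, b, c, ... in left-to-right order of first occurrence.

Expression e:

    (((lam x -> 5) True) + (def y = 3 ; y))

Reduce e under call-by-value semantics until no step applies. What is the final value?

Answer: 8

Derivation:
step 0: (((\x.5) true) + (let y = 3 in y))
step 1: [beta@0] (5 + (let y = 3 in y))
step 2: [let@1] (5 + 3)
step 3: [delta@root] 8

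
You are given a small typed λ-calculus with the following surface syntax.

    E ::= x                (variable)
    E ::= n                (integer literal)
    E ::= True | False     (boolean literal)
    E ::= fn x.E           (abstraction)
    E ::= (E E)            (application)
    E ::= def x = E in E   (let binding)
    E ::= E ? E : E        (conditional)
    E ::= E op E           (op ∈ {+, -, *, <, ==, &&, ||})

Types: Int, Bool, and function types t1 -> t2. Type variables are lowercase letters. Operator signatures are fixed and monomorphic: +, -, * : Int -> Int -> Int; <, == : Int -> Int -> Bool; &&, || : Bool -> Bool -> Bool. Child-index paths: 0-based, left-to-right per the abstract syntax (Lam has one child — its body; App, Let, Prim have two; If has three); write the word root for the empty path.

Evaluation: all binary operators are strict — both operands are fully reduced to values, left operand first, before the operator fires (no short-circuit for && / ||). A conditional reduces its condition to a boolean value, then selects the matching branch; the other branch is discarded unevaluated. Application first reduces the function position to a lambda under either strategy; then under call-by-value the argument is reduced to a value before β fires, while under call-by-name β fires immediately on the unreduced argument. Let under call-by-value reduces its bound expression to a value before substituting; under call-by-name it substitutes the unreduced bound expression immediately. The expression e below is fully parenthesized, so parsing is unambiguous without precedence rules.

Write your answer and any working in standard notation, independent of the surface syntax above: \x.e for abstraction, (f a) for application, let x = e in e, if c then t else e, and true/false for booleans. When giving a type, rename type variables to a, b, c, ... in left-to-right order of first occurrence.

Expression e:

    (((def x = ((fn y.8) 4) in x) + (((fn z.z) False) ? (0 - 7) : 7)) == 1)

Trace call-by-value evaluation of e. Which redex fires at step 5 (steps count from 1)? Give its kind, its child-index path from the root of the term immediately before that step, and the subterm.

Trace:
step 0: (((let x = ((\y.8) 4) in x) + (if ((\z.z) false) then (0 - 7) else 7)) == 1)
step 1: [beta@0.0.0] (((let x = 8 in x) + (if ((\z.z) false) then (0 - 7) else 7)) == 1)
step 2: [let@0.0] ((8 + (if ((\z.z) false) then (0 - 7) else 7)) == 1)
step 3: [beta@0.1.0] ((8 + (if false then (0 - 7) else 7)) == 1)
step 4: [if@0.1] ((8 + 7) == 1)
step 5: [delta@0] (15 == 1)

Answer: delta at 0 : (8 + 7)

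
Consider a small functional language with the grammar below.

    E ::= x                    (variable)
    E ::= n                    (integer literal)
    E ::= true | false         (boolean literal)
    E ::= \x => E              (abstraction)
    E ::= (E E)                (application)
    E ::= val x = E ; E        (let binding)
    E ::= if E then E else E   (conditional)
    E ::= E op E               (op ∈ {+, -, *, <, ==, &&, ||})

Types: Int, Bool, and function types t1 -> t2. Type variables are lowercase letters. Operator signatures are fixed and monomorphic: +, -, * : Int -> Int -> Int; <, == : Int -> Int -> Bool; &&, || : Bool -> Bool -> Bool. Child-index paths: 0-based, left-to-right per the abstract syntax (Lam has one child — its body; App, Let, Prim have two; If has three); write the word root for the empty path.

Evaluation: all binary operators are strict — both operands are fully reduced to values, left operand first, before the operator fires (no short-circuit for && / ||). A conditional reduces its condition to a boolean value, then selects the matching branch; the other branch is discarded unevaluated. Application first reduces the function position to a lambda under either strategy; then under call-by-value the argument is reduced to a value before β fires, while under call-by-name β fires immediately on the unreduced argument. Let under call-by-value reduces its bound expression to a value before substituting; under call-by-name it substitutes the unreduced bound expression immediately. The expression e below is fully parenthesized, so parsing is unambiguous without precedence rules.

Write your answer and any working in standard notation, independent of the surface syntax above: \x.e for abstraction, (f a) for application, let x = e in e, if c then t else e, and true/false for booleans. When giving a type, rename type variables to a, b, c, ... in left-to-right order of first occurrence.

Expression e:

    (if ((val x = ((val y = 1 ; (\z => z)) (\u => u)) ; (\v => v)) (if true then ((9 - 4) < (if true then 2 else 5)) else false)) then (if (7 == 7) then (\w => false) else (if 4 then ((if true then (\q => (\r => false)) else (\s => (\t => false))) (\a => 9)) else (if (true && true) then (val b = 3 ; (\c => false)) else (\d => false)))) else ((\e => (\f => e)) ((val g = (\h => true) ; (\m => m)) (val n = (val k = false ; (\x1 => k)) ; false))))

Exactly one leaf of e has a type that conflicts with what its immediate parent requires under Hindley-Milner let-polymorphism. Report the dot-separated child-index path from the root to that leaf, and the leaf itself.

Answer: 1.2.0 : 4

Working:
let y : Int
z : a
\z._ : a -> a
u : b
\u._ : b -> b
  unify a -> a ~ (b -> b) -> c
  unify a ~ b -> b
  unify b -> b ~ c
_ _ : b -> b
let x : forall. b -> b
v : d
\v._ : d -> d
  unify Bool ~ Bool
  unify Int ~ Int
  unify Int ~ Int
  unify Int ~ Int
  unify Bool ~ Bool
  unify Int ~ Int
  unify Int ~ Int
  unify Bool ~ Bool
  unify d -> d ~ Bool -> e
  unify d ~ Bool
  unify Bool ~ e
_ _ : Bool
  unify Bool ~ Bool
  unify Int ~ Int
  unify Int ~ Int
  unify Bool ~ Bool
\w._ : f -> Bool
  unify Int ~ Bool
  FAIL: mismatch Int ~ Bool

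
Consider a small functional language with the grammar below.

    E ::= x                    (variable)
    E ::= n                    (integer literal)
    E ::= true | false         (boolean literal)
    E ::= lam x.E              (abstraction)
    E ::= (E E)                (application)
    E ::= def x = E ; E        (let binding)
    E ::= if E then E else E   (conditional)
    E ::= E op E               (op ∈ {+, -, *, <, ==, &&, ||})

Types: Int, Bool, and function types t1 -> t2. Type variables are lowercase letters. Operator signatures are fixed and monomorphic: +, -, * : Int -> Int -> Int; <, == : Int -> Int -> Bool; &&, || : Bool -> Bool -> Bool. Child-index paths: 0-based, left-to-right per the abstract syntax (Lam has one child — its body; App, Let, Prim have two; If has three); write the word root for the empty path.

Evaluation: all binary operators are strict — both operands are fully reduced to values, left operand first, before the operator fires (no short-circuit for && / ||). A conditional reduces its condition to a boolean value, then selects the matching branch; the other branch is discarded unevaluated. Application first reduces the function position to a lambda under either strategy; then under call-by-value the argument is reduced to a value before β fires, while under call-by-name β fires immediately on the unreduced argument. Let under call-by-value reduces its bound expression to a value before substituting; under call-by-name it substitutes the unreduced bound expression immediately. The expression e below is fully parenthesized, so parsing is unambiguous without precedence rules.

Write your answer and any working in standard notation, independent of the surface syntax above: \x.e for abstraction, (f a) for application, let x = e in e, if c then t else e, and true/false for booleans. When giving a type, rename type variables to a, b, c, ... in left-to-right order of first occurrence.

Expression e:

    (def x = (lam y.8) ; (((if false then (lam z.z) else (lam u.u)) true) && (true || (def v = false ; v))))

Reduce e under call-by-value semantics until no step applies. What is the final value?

Working:
step 0: (let x = (\y.8) in (((if false then (\z.z) else (\u.u)) true) && (true || (let v = false in v))))
step 1: [let@root] (((if false then (\z.z) else (\u.u)) true) && (true || (let v = false in v)))
step 2: [if@0.0] (((\u.u) true) && (true || (let v = false in v)))
step 3: [beta@0] (true && (true || (let v = false in v)))
step 4: [let@1.1] (true && (true || false))
step 5: [delta@1] (true && true)
step 6: [delta@root] true

Answer: true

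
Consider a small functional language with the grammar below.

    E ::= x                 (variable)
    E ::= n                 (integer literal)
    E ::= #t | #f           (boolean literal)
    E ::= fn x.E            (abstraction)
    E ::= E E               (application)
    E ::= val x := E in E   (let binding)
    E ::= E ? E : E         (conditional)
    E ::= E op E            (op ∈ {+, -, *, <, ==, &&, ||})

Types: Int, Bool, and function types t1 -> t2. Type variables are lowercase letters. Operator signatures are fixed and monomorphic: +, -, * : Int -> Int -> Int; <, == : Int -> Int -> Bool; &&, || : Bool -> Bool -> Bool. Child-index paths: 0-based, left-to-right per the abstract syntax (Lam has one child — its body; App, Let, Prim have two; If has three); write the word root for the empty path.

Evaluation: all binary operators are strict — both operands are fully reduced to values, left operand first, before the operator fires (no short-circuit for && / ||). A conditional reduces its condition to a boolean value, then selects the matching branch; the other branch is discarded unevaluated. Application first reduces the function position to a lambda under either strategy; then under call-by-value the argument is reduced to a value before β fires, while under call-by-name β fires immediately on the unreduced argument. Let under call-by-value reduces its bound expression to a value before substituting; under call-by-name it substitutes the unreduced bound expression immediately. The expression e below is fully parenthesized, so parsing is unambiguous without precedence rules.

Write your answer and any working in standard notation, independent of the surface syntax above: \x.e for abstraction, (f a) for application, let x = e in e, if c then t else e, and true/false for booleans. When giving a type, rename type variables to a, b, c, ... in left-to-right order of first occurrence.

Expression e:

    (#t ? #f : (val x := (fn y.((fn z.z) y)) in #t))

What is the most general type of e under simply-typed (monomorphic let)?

Answer: Bool

Derivation:
  unify Bool ~ Bool
z : b
\z._ : b -> b
y : a
  unify b -> b ~ a -> c
  unify b ~ a
  unify a ~ c
_ _ : c
\y._ : c -> c
let x : c -> c
  unify Bool ~ Bool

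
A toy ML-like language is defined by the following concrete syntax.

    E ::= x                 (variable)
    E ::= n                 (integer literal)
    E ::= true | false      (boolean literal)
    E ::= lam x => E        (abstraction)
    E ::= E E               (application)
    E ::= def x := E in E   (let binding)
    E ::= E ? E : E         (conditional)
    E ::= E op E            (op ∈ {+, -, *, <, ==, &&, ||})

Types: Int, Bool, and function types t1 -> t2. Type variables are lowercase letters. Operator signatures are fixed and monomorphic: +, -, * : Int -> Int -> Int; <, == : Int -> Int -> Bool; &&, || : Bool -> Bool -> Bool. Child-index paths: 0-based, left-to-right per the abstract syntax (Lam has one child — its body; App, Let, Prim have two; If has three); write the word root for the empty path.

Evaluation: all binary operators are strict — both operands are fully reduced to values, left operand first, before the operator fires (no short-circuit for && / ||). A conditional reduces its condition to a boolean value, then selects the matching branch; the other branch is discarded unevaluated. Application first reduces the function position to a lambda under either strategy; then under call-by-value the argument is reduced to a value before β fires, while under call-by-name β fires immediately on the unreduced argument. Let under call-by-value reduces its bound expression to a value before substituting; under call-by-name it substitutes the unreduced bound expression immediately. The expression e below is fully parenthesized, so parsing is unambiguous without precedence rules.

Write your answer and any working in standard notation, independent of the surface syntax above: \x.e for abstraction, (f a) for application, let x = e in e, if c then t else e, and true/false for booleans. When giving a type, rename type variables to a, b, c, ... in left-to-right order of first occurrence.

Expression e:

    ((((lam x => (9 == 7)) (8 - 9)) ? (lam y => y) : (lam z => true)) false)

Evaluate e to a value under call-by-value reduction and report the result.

Derivation:
step 0: ((if ((\x.(9 == 7)) (8 - 9)) then (\y.y) else (\z.true)) false)
step 1: [delta@0.0.1] ((if ((\x.(9 == 7)) -1) then (\y.y) else (\z.true)) false)
step 2: [beta@0.0] ((if (9 == 7) then (\y.y) else (\z.true)) false)
step 3: [delta@0.0] ((if false then (\y.y) else (\z.true)) false)
step 4: [if@0] ((\z.true) false)
step 5: [beta@root] true

Answer: true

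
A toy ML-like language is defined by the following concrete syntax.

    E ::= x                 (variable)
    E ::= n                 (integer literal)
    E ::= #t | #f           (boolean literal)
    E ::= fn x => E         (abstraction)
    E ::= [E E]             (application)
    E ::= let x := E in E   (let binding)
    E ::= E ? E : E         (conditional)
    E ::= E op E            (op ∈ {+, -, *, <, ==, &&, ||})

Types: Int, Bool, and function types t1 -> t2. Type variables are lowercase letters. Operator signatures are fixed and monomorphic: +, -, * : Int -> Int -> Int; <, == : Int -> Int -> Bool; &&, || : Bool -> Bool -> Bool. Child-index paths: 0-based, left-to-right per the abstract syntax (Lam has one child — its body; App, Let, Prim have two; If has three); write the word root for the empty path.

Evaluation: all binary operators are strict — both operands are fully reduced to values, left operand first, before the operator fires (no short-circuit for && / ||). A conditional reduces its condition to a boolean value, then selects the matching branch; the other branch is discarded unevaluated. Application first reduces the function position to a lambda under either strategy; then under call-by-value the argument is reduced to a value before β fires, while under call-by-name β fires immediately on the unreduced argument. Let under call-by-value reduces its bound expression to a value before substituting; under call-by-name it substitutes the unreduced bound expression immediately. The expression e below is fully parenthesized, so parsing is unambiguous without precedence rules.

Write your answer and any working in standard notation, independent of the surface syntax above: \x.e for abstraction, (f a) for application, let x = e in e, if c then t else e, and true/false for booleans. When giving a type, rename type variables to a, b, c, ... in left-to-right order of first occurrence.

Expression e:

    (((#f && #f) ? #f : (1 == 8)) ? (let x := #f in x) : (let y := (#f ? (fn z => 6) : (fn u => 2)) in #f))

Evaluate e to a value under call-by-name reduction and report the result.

Working:
step 0: (if (if (false && false) then false else (1 == 8)) then (let x = false in x) else (let y = (if false then (\z.6) else (\u.2)) in false))
step 1: [delta@0.0] (if (if false then false else (1 == 8)) then (let x = false in x) else (let y = (if false then (\z.6) else (\u.2)) in false))
step 2: [if@0] (if (1 == 8) then (let x = false in x) else (let y = (if false then (\z.6) else (\u.2)) in false))
step 3: [delta@0] (if false then (let x = false in x) else (let y = (if false then (\z.6) else (\u.2)) in false))
step 4: [if@root] (let y = (if false then (\z.6) else (\u.2)) in false)
step 5: [let@root] false

Answer: false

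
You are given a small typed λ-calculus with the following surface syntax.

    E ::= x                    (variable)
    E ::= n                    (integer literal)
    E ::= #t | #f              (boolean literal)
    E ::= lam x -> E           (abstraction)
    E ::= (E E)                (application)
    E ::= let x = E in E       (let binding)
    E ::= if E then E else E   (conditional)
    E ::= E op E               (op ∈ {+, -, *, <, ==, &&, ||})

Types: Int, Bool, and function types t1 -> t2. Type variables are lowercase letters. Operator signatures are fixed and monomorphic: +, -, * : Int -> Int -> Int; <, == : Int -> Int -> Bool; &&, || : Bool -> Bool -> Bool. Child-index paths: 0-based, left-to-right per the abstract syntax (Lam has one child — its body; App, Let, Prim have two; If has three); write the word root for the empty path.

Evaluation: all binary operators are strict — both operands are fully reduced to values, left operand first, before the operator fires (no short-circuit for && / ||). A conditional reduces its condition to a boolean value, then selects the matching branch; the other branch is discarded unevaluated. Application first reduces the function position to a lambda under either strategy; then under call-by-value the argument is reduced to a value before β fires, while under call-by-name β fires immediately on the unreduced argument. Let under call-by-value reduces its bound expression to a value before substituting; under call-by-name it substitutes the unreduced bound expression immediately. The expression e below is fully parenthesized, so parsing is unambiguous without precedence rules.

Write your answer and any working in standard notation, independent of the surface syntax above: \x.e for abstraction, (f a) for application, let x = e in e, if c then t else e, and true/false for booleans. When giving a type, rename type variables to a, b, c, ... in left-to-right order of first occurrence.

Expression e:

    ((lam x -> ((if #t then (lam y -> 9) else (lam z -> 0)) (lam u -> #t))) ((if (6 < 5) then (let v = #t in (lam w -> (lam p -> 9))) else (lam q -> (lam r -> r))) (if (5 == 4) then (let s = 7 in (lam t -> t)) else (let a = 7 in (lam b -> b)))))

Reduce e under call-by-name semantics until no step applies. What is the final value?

Answer: 9

Trace:
step 0: ((\x.((if true then (\y.9) else (\z.0)) (\u.true))) ((if (6 < 5) then (let v = true in (\w.(\p.9))) else (\q.(\r.r))) (if (5 == 4) then (let s = 7 in (\t.t)) else (let a = 7 in (\b.b)))))
step 1: [beta@root] ((if true then (\y.9) else (\z.0)) (\u.true))
step 2: [if@0] ((\y.9) (\u.true))
step 3: [beta@root] 9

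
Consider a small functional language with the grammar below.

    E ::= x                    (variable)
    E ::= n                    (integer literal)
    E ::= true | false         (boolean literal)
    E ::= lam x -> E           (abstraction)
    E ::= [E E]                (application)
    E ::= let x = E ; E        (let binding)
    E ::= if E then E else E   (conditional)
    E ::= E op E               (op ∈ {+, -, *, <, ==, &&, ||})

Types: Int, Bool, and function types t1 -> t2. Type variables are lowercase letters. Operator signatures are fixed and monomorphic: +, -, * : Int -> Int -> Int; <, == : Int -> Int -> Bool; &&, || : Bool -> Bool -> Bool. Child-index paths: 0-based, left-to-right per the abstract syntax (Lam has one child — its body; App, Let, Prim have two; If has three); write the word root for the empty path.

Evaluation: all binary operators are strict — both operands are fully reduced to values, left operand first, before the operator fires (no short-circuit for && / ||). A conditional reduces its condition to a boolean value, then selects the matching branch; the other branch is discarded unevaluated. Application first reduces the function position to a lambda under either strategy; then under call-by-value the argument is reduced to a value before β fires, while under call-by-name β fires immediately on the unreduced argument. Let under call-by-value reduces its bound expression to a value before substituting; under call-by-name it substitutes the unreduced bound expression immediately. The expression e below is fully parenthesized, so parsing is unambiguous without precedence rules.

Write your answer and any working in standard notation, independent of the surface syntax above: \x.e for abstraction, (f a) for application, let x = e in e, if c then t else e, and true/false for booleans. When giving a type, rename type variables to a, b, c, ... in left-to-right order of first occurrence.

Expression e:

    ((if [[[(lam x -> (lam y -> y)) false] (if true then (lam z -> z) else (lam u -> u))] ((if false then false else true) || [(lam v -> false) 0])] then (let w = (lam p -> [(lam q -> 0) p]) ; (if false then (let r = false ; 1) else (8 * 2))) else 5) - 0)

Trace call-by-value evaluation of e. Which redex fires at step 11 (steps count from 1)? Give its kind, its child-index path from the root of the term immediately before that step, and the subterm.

Trace:
step 0: ((if ((((\x.(\y.y)) false) (if true then (\z.z) else (\u.u))) ((if false then false else true) || ((\v.false) 0))) then (let w = (\p.((\q.0) p)) in (if false then (let r = false in 1) else (8 * 2))) else 5) - 0)
step 1: [beta@0.0.0.0] ((if (((\y.y) (if true then (\z.z) else (\u.u))) ((if false then false else true) || ((\v.false) 0))) then (let w = (\p.((\q.0) p)) in (if false then (let r = false in 1) else (8 * 2))) else 5) - 0)
step 2: [if@0.0.0.1] ((if (((\y.y) (\z.z)) ((if false then false else true) || ((\v.false) 0))) then (let w = (\p.((\q.0) p)) in (if false then (let r = false in 1) else (8 * 2))) else 5) - 0)
step 3: [beta@0.0.0] ((if ((\z.z) ((if false then false else true) || ((\v.false) 0))) then (let w = (\p.((\q.0) p)) in (if false then (let r = false in 1) else (8 * 2))) else 5) - 0)
step 4: [if@0.0.1.0] ((if ((\z.z) (true || ((\v.false) 0))) then (let w = (\p.((\q.0) p)) in (if false then (let r = false in 1) else (8 * 2))) else 5) - 0)
step 5: [beta@0.0.1.1] ((if ((\z.z) (true || false)) then (let w = (\p.((\q.0) p)) in (if false then (let r = false in 1) else (8 * 2))) else 5) - 0)
step 6: [delta@0.0.1] ((if ((\z.z) true) then (let w = (\p.((\q.0) p)) in (if false then (let r = false in 1) else (8 * 2))) else 5) - 0)
step 7: [beta@0.0] ((if true then (let w = (\p.((\q.0) p)) in (if false then (let r = false in 1) else (8 * 2))) else 5) - 0)
step 8: [if@0] ((let w = (\p.((\q.0) p)) in (if false then (let r = false in 1) else (8 * 2))) - 0)
step 9: [let@0] ((if false then (let r = false in 1) else (8 * 2)) - 0)
step 10: [if@0] ((8 * 2) - 0)
step 11: [delta@0] (16 - 0)

Answer: delta at 0 : (8 * 2)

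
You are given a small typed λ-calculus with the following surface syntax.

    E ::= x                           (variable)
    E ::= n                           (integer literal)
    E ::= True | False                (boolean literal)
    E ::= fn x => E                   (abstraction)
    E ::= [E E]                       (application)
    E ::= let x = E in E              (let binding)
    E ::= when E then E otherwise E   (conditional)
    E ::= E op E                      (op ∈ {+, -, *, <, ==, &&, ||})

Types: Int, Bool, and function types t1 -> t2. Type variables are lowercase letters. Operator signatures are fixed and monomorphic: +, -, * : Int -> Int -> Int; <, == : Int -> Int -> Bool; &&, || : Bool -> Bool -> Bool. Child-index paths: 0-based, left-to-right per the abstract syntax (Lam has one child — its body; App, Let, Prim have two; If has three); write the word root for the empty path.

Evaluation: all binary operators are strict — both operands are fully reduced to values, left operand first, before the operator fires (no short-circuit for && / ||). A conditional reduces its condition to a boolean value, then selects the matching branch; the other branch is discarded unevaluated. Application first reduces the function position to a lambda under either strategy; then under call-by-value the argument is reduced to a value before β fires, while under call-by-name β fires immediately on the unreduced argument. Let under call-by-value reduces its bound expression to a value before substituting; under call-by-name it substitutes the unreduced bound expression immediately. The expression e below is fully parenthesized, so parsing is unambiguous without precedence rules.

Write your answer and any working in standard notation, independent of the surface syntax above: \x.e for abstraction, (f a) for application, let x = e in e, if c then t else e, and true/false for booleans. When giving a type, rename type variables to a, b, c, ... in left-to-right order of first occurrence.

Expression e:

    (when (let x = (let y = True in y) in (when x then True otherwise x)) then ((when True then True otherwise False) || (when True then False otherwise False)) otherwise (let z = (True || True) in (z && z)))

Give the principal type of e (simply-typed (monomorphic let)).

Derivation:
let y : Bool
y : Bool
let x : Bool
x : Bool
  unify Bool ~ Bool
x : Bool
  unify Bool ~ Bool
  unify Bool ~ Bool
  unify Bool ~ Bool
  unify Bool ~ Bool
  unify Bool ~ Bool
  unify Bool ~ Bool
  unify Bool ~ Bool
  unify Bool ~ Bool
  unify Bool ~ Bool
  unify Bool ~ Bool
let z : Bool
z : Bool
  unify Bool ~ Bool
z : Bool
  unify Bool ~ Bool
  unify Bool ~ Bool

Answer: Bool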